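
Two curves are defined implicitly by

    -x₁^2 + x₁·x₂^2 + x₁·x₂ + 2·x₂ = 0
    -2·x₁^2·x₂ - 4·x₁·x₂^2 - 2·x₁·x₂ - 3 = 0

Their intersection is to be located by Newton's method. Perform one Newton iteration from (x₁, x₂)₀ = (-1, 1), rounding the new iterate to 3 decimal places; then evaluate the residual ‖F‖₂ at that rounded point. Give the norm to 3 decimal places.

0.106

At (-1, 1): F = (-1.000, 1.000).
Jacobian J = [[-2·x₁ + x₂^2 + x₂, 2·x₁·x₂ + x₁ + 2], [-4·x₁·x₂ - 4·x₂^2 - 2·x₂, -2·x₁^2 - 8·x₁·x₂ - 2·x₁]].
At the point, J = [[4.000, -1.000], [-2.000, 8.000]] (det J = 30.000).
Solving J·Δ = −F gives Δ = (0.233, -0.067).
Then the next iterate is (x₁, x₂)₁ = (-0.767, 0.933).
Re-evaluating at (-0.767, 0.933): F = (-0.10557, 0.00413), so ‖F‖₂ = 0.106.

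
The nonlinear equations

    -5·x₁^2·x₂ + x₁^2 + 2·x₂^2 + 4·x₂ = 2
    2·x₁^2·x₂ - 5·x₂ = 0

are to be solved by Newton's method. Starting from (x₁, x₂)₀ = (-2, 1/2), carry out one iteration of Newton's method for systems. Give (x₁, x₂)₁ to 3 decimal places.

(-1.882, 0.158)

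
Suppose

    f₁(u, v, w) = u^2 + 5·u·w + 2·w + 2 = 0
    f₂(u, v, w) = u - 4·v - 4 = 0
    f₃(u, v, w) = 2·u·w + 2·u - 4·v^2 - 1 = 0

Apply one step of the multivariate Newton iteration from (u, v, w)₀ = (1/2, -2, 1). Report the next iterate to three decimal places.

(0.275, -0.931, -0.200)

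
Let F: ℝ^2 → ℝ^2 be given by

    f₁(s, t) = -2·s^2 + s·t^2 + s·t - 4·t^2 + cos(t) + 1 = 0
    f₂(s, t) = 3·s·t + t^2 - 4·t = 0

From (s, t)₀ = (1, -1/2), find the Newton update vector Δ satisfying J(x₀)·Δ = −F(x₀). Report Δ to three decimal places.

(0.040, 0.345)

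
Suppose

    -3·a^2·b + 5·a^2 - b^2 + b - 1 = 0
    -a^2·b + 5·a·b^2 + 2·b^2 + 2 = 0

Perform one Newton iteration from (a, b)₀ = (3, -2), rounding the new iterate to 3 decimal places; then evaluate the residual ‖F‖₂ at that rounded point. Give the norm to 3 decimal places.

37.152

At (3, -2): F = (92.000, 88.000).
Jacobian J = [[-6·a·b + 10·a, -3·a^2 - 2·b + 1], [-2·a·b + 5·b^2, -a^2 + 10·a·b + 4·b]].
At the point, J = [[66.000, -22.000], [32.000, -77.000]] (det J = -4378.000).
Solving J·Δ = −F gives Δ = (-1.176, 0.654).
Then the next iterate is (a, b)₁ = (1.824, -1.346).
Re-evaluating at (1.824, -1.346): F = (25.91149, 26.62439), so ‖F‖₂ = 37.152.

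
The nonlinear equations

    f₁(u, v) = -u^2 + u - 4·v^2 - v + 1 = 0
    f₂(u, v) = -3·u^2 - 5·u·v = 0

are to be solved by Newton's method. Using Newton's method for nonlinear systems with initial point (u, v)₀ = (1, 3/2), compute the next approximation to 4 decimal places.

(0.4780, 0.8094)

At (1, 3/2): F = (-9.5000, -10.5000).
Jacobian J = [[-2·u + 1, -8·v - 1], [-6·u - 5·v, -5·u]].
At the point, J = [[-1.0000, -13.0000], [-13.5000, -5.0000]] (det J = -170.5000).
Solving J·Δ = −F gives Δ = (-0.5220, -0.6906).
Then the next iterate is (u, v)₁ = (0.4780, 0.8094).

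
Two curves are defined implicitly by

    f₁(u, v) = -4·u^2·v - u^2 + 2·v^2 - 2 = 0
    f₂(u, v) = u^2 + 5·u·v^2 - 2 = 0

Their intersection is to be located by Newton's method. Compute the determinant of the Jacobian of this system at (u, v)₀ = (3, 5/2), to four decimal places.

-3981.5000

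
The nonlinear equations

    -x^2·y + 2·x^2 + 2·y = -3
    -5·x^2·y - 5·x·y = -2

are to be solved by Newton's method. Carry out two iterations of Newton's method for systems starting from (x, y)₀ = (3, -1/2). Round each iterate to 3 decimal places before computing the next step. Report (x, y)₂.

(0.385, -0.378)

At (3, -1/2): F = (24.500, 32.000).
Jacobian J = [[-2·x·y + 4·x, -x^2 + 2], [-10·x·y - 5·y, -5·x^2 - 5·x]].
At the point, J = [[15.000, -7.000], [17.500, -60.000]] (det J = -777.500).
Solving J·Δ = −F gives Δ = (-1.603, 0.066).
Then the next iterate is (x, y)₁ = (1.397, -0.434).
Round to (1.397, -0.434) and repeat: F = (6.88222, 9.26648), J = [[6.80060, 0.04839], [8.23298, -16.74305]].
Δ = (-1.012, 0.056), so (x, y)₂ = (0.385, -0.378).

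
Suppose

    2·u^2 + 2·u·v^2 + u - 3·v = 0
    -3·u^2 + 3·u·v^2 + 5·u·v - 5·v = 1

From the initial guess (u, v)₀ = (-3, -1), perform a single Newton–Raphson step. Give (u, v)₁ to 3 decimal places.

(-1.976, -1.310)

At (-3, -1): F = (12.000, -17.000).
Jacobian J = [[4·u + 2·v^2 + 1, 4·u·v - 3], [-6·u + 3·v^2 + 5·v, 6·u·v + 5·u - 5]].
At the point, J = [[-9.000, 9.000], [16.000, -2.000]] (det J = -126.000).
Solving J·Δ = −F gives Δ = (1.024, -0.310).
Then the next iterate is (u, v)₁ = (-1.976, -1.310).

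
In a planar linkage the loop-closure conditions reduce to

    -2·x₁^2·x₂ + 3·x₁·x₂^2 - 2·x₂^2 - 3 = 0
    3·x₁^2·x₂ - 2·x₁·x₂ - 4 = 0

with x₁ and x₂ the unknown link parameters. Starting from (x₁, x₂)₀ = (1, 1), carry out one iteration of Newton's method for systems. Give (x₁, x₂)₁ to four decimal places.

At (1, 1): F = (-4.0000, -3.0000).
Jacobian J = [[-4·x₁·x₂ + 3·x₂^2, -2·x₁^2 + 6·x₁·x₂ - 4·x₂], [6·x₁·x₂ - 2·x₂, 3·x₁^2 - 2·x₁]].
At the point, J = [[-1.0000, 0.0000], [4.0000, 1.0000]] (det J = -1.0000).
Solving J·Δ = −F gives Δ = (-4.0000, 19.0000).
Then the next iterate is (x₁, x₂)₁ = (-3.0000, 20.0000).

(-3.0000, 20.0000)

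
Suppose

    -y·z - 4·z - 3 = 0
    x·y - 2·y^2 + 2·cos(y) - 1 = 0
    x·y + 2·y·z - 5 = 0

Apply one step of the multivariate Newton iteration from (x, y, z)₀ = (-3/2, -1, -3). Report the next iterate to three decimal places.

(-2.250, -1.079, -1.079)

At (-3/2, -1, -3): F = (6.000, -0.41940, 2.500).
Jacobian J = [[0, -z, -y - 4], [y, x - 4·y - 2·sin(y), 0], [y, x + 2·z, 2·y]].
At the point, J = [[0.000, 3.000, -3.000], [-1.000, 4.18294, 0.000], [-1.000, -7.500, -2.000]] (det J = -41.04883).
Solving J·Δ = −F gives Δ = (-0.750, -0.079, 1.921).
Then the next iterate is (x, y, z)₁ = (-2.250, -1.079, -1.079).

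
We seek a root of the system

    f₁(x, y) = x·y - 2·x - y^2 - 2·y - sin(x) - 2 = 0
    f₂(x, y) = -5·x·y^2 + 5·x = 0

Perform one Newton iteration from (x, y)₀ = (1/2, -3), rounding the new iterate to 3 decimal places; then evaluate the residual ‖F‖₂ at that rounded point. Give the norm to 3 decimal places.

4.329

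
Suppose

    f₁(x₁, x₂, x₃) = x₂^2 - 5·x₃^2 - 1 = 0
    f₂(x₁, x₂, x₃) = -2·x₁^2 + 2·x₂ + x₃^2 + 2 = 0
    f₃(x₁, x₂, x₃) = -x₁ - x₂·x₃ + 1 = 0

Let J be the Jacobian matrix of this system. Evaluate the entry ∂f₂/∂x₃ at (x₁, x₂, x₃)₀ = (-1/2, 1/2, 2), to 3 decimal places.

∂f₂/∂x₃ = 2·x₃.
At (-1/2, 1/2, 2) this is 4.000.

4.000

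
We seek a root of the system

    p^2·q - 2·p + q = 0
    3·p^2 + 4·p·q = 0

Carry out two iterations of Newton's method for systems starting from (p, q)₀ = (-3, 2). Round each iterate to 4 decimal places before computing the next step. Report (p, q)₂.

(-0.8025, 0.5450)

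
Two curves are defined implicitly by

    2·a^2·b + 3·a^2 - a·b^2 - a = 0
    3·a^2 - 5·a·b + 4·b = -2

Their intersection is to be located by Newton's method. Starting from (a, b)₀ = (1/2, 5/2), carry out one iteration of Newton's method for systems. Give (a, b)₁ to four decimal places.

(1.0909, 1.9091)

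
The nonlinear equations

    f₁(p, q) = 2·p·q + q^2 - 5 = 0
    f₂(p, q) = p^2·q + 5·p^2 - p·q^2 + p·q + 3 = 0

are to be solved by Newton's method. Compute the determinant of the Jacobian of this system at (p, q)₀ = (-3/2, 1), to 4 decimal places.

J = [[2·q, 2·p + 2·q], [2·p·q + 10·p - q^2 + q, p^2 - 2·p·q + p]].
At the point, J = [[2.0000, -1.0000], [-18.0000, 3.7500]].
det J = -10.5000.

-10.5000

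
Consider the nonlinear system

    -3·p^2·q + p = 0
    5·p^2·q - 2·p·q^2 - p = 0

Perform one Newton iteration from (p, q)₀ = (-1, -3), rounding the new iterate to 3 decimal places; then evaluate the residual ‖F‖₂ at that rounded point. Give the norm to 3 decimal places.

2.609

At (-1, -3): F = (8.000, 4.000).
Jacobian J = [[-6·p·q + 1, -3·p^2], [10·p·q - 2·q^2 - 1, 5·p^2 - 4·p·q]].
At the point, J = [[-17.000, -3.000], [11.000, -7.000]] (det J = 152.000).
Solving J·Δ = −F gives Δ = (0.289, 1.026).
Then the next iterate is (p, q)₁ = (-0.711, -1.974).
Re-evaluating at (-0.711, -1.974): F = (2.28270, 1.26258), so ‖F‖₂ = 2.609.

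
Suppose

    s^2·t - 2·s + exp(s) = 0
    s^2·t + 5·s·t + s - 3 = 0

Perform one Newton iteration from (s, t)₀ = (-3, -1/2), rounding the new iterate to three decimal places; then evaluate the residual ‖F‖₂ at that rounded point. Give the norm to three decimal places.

0.968

At (-3, -1/2): F = (1.54979, -3.000).
Jacobian J = [[2·s·t + exp(s) - 2, s^2], [2·s·t + 5·t + 1, s^2 + 5·s]].
At the point, J = [[1.04979, 9.000], [1.500, -6.000]] (det J = -19.79872).
Solving J·Δ = −F gives Δ = (0.894, -0.276).
Then the next iterate is (s, t)₁ = (-2.106, -0.776).
Re-evaluating at (-2.106, -0.776): F = (0.89198, -0.37646), so ‖F‖₂ = 0.968.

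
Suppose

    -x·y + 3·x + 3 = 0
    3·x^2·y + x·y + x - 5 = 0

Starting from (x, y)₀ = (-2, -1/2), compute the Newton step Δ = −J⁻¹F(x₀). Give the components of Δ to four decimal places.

At (-2, -1/2): F = (-4.0000, -12.0000).
Jacobian J = [[-y + 3, -x], [6·x·y + y + 1, 3·x^2 + x]].
At the point, J = [[3.5000, 2.0000], [6.5000, 10.0000]] (det J = 22.0000).
Solving J·Δ = −F gives Δ = (0.7273, 0.7273).

(0.7273, 0.7273)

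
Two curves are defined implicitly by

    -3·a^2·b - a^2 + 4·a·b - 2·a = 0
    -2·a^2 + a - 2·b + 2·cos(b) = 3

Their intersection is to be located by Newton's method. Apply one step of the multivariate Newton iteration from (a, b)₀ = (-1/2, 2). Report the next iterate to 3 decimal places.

At (-1/2, 2): F = (-4.750, -8.83229).
Jacobian J = [[-6·a·b - 2·a + 4·b - 2, -3·a^2 + 4·a], [-4·a + 1, -2·sin(b) - 2]].
At the point, J = [[13.000, -2.750], [3.000, -3.81859]] (det J = -41.39173).
Solving J·Δ = −F gives Δ = (-0.149, -2.430).
Then the next iterate is (a, b)₁ = (-0.649, -0.430).

(-0.649, -0.430)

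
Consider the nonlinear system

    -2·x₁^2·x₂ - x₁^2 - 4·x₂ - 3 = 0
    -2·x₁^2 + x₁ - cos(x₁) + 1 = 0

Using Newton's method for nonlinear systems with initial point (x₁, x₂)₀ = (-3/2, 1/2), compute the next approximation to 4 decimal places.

At (-3/2, 1/2): F = (-9.5000, -5.070737).
Jacobian J = [[-4·x₁·x₂ - 2·x₁, -2·x₁^2 - 4], [-4·x₁ + sin(x₁) + 1, 0]].
At the point, J = [[6.0000, -8.5000], [6.002505, 0.0000]] (det J = 51.021293).
Solving J·Δ = −F gives Δ = (0.8448, -0.5213).
Then the next iterate is (x₁, x₂)₁ = (-0.6552, -0.0213).

(-0.6552, -0.0213)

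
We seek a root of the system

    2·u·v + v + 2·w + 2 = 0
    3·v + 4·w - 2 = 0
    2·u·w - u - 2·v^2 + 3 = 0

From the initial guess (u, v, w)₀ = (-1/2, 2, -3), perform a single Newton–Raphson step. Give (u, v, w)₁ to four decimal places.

(-0.6329, 1.6456, -0.7342)

At (-1/2, 2, -3): F = (-4.0000, -8.0000, -1.5000).
Jacobian J = [[2·v, 2·u + 1, 2], [0, 3, 4], [2·w - 1, -4·v, 2·u]].
At the point, J = [[4.0000, 0.0000, 2.0000], [0.0000, 3.0000, 4.0000], [-7.0000, -8.0000, -1.0000]] (det J = 158.0000).
Solving J·Δ = −F gives Δ = (-0.1329, -0.3544, 2.2658).
Then the next iterate is (u, v, w)₁ = (-0.6329, 1.6456, -0.7342).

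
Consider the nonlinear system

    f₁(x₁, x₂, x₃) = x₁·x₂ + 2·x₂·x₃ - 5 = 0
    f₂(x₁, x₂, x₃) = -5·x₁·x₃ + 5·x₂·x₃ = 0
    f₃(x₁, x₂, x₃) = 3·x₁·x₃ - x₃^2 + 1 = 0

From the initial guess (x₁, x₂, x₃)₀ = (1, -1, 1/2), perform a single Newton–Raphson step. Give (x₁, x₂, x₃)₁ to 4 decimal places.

At (1, -1, 1/2): F = (-7.0000, -5.0000, 2.2500).
Jacobian J = [[x₂, x₁ + 2·x₃, 2·x₂], [-5·x₃, 5·x₃, -5·x₁ + 5·x₂], [3·x₃, 0, 3·x₁ - 2·x₃]].
At the point, J = [[-1.0000, 2.0000, -2.0000], [-2.5000, 2.5000, -10.0000], [1.5000, 0.0000, 2.0000]] (det J = -17.5000).
Solving J·Δ = −F gives Δ = (-2.7857, 3.0714, 0.9643).
Then the next iterate is (x₁, x₂, x₃)₁ = (-1.7857, 2.0714, 1.4643).

(-1.7857, 2.0714, 1.4643)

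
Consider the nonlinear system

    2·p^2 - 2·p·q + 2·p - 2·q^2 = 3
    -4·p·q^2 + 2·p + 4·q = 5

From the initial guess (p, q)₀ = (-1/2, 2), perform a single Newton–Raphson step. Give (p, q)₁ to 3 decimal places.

At (-1/2, 2): F = (-9.500, 10.000).
Jacobian J = [[4·p - 2·q + 2, -2·p - 4·q], [-4·q^2 + 2, -8·p·q + 4]].
At the point, J = [[-4.000, -7.000], [-14.000, 12.000]] (det J = -146.000).
Solving J·Δ = −F gives Δ = (-0.301, -1.185).
Then the next iterate is (p, q)₁ = (-0.801, 0.815).

(-0.801, 0.815)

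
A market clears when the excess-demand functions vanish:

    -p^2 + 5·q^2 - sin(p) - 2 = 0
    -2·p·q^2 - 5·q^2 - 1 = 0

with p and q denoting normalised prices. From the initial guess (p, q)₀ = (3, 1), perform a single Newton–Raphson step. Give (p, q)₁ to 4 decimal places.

At (3, 1): F = (-6.141120, -12.0000).
Jacobian J = [[-2·p - cos(p), 10·q], [-2·q^2, -4·p·q - 10·q]].
At the point, J = [[-5.010008, 10.0000], [-2.0000, -22.0000]] (det J = 130.220165).
Solving J·Δ = −F gives Δ = (-1.9590, -0.3674).
Then the next iterate is (p, q)₁ = (1.0410, 0.6326).

(1.0410, 0.6326)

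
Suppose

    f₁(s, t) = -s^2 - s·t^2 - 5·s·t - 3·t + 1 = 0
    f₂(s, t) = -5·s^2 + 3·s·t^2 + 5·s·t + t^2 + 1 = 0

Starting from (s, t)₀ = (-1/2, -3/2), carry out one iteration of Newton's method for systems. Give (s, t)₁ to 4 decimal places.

(-1.4444, -3.1389)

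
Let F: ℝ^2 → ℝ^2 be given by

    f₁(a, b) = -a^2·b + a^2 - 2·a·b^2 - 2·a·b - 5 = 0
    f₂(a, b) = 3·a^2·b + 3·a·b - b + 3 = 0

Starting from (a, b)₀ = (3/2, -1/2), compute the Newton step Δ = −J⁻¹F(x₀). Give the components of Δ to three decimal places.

At (3/2, -1/2): F = (-0.875, -2.125).
Jacobian J = [[-2·a·b + 2·a - 2·b^2 - 2·b, -a^2 - 4·a·b - 2·a], [6·a·b + 3·b, 3·a^2 + 3·a - 1]].
At the point, J = [[5.000, -2.250], [-6.000, 10.250]] (det J = 37.750).
Solving J·Δ = −F gives Δ = (0.364, 0.421).

(0.364, 0.421)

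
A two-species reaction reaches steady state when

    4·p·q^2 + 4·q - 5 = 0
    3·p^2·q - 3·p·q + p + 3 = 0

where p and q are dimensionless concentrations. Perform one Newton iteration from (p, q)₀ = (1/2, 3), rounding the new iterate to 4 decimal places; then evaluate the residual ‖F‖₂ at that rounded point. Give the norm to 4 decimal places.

At (1/2, 3): F = (25.0000, 1.2500).
Jacobian J = [[4·q^2, 8·p·q + 4], [6·p·q - 3·q + 1, 3·p^2 - 3·p]].
At the point, J = [[36.0000, 16.0000], [1.0000, -0.7500]] (det J = -43.0000).
Solving J·Δ = −F gives Δ = (-0.9012, 0.4651).
Then the next iterate is (p, q)₁ = (-0.4012, 3.4651).
Re-evaluating at (-0.4012, 3.4651): F = (-10.408302, 8.442637), so ‖F‖₂ = 13.4019.

13.4019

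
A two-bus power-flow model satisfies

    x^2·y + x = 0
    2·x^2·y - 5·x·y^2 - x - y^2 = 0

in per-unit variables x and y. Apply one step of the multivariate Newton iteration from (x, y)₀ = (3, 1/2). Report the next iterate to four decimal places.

(2.8835, -0.2816)

At (3, 1/2): F = (7.5000, 2.0000).
Jacobian J = [[2·x·y + 1, x^2], [4·x·y - 5·y^2 - 1, 2·x^2 - 10·x·y - 2·y]].
At the point, J = [[4.0000, 9.0000], [3.7500, 2.0000]] (det J = -25.7500).
Solving J·Δ = −F gives Δ = (-0.1165, -0.7816).
Then the next iterate is (x, y)₁ = (2.8835, -0.2816).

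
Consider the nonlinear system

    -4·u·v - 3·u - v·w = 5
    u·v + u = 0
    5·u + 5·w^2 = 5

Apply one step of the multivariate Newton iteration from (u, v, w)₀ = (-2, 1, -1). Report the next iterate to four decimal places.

At (-2, 1, -1): F = (10.0000, -4.0000, -10.0000).
Jacobian J = [[-4·v - 3, -4·u - w, -v], [v + 1, u, 0], [5, 0, 10·w]].
At the point, J = [[-7.0000, 9.0000, -1.0000], [2.0000, -2.0000, 0.0000], [5.0000, 0.0000, -10.0000]] (det J = 30.0000).
Solving J·Δ = −F gives Δ = (4.6667, 2.6667, 1.3333).
Then the next iterate is (u, v, w)₁ = (2.6667, 3.6667, 0.3333).

(2.6667, 3.6667, 0.3333)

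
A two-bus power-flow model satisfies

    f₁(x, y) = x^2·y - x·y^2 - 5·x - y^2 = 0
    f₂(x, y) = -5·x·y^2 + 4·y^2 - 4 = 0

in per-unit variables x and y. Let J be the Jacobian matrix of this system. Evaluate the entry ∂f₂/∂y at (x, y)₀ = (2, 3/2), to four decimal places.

-18.0000

∂f₂/∂y = -10·x·y + 8·y.
At (2, 3/2) this is -18.0000.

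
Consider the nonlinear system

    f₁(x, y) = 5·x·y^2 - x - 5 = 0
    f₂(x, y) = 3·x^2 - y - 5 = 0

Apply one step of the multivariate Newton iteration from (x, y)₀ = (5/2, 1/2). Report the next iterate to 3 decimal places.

(1.641, 0.867)

At (5/2, 1/2): F = (-4.375, 13.250).
Jacobian J = [[5·y^2 - 1, 10·x·y], [6·x, -1]].
At the point, J = [[0.250, 12.500], [15.000, -1.000]] (det J = -187.750).
Solving J·Δ = −F gives Δ = (-0.859, 0.367).
Then the next iterate is (x, y)₁ = (1.641, 0.867).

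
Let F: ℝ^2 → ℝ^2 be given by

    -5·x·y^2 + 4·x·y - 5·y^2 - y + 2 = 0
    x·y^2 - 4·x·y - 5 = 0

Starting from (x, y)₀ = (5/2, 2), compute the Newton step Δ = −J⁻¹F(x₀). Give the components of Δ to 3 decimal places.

(-3.750, -0.082)

At (5/2, 2): F = (-50.000, -15.000).
Jacobian J = [[-5·y^2 + 4·y, -10·x·y + 4·x - 10·y - 1], [y^2 - 4·y, 2·x·y - 4·x]].
At the point, J = [[-12.000, -61.000], [-4.000, 0.000]] (det J = -244.000).
Solving J·Δ = −F gives Δ = (-3.750, -0.082).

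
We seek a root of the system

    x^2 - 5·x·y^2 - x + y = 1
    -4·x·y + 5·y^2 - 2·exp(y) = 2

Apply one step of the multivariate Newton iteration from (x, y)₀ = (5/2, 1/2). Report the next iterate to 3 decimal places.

(0.207, -0.038)

At (5/2, 1/2): F = (0.125, -9.04744).
Jacobian J = [[2·x - 5·y^2 - 1, -10·x·y + 1], [-4·y, -4·x + 10·y - 2·exp(y)]].
At the point, J = [[2.750, -11.500], [-2.000, -8.29744]] (det J = -45.81797).
Solving J·Δ = −F gives Δ = (-2.293, -0.538).
Then the next iterate is (x, y)₁ = (0.207, -0.038).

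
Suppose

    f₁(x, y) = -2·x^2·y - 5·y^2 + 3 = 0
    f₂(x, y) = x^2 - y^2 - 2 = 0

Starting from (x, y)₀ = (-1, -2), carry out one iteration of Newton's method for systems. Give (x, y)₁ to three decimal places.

At (-1, -2): F = (-13.000, -5.000).
Jacobian J = [[-4·x·y, -2·x^2 - 10·y], [2·x, -2·y]].
At the point, J = [[-8.000, 18.000], [-2.000, 4.000]] (det J = 4.000).
Solving J·Δ = −F gives Δ = (-9.500, -3.500).
Then the next iterate is (x, y)₁ = (-10.500, -5.500).

(-10.500, -5.500)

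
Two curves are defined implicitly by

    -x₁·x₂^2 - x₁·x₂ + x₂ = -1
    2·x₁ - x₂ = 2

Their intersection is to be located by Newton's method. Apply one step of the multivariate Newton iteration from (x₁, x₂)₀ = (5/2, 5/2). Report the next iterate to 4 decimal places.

(1.8095, 1.6190)

At (5/2, 5/2): F = (-18.3750, 0.5000).
Jacobian J = [[-x₂^2 - x₂, -2·x₁·x₂ - x₁ + 1], [2, -1]].
At the point, J = [[-8.7500, -14.0000], [2.0000, -1.0000]] (det J = 36.7500).
Solving J·Δ = −F gives Δ = (-0.6905, -0.8810).
Then the next iterate is (x₁, x₂)₁ = (1.8095, 1.6190).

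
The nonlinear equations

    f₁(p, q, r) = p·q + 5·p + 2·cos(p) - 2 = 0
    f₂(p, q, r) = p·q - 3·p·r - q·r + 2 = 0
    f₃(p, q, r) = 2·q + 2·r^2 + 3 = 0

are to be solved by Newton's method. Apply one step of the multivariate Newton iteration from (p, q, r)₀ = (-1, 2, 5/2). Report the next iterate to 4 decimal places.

At (-1, 2, 5/2): F = (-7.919395, 2.5000, 19.5000).
Jacobian J = [[q - 2·sin(p) + 5, p, 0], [q - 3·r, p - r, -3·p - q], [0, 2, 4·r]].
At the point, J = [[8.682942, -1.0000, 0.0000], [-5.5000, -3.5000, 1.0000], [0.0000, 2.0000, 10.0000]] (det J = -376.268853).
Solving J·Δ = −F gives Δ = (0.7934, -1.0307, -1.7439).
Then the next iterate is (p, q, r)₁ = (-0.2066, 0.9693, 0.7561).

(-0.2066, 0.9693, 0.7561)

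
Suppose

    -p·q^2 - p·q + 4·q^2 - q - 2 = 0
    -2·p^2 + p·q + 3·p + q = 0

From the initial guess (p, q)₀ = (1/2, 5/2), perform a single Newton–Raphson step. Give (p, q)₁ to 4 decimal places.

(-0.2495, 1.0823)

At (1/2, 5/2): F = (16.1250, 4.7500).
Jacobian J = [[-q^2 - q, -2·p·q - p + 8·q - 1], [-4·p + q + 3, p + 1]].
At the point, J = [[-8.7500, 16.0000], [3.5000, 1.5000]] (det J = -69.1250).
Solving J·Δ = −F gives Δ = (-0.7495, -1.4177).
Then the next iterate is (p, q)₁ = (-0.2495, 1.0823).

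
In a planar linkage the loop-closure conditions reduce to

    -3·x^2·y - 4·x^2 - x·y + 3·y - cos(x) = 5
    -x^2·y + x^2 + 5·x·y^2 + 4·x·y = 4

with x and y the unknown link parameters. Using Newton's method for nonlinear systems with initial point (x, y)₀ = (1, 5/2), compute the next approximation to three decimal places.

(0.538, 1.854)

At (1, 5/2): F = (-12.04030, 35.750).
Jacobian J = [[-6·x·y - 8·x - y + sin(x), -3·x^2 - x + 3], [-2·x·y + 2·x + 5·y^2 + 4·y, -x^2 + 10·x·y + 4·x]].
At the point, J = [[-24.65853, -1.000], [38.250, 28.000]] (det J = -652.18881).
Solving J·Δ = −F gives Δ = (-0.462, -0.646).
Then the next iterate is (x, y)₁ = (0.538, 1.854).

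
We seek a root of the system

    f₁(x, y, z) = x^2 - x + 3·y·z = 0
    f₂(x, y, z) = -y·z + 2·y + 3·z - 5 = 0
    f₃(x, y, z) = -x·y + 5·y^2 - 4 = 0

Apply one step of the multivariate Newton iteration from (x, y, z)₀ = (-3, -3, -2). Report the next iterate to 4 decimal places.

At (-3, -3, -2): F = (30.0000, -23.0000, 32.0000).
Jacobian J = [[2·x - 1, 3·z, 3·y], [0, -z + 2, -y + 3], [-y, -x + 10·y, 0]].
At the point, J = [[-7.0000, -6.0000, -9.0000], [0.0000, 4.0000, 6.0000], [3.0000, -27.0000, 0.0000]] (det J = -1134.0000).
Solving J·Δ = −F gives Δ = (-0.6429, 1.1138, 3.0908).
Then the next iterate is (x, y, z)₁ = (-3.6429, -1.8862, 1.0908).

(-3.6429, -1.8862, 1.0908)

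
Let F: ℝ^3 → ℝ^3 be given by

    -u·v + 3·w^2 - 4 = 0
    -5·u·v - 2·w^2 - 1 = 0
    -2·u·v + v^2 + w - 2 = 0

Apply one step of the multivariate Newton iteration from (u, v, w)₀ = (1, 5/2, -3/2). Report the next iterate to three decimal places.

(0.095, 1.616, -1.123)

At (1, 5/2, -3/2): F = (0.250, -18.000, -2.250).
Jacobian J = [[-v, -u, 6·w], [-5·v, -5·u, -4·w], [-2·v, -2·u + 2·v, 1]].
At the point, J = [[-2.500, -1.000, -9.000], [-12.500, -5.000, 6.000], [-5.000, 3.000, 1.000]] (det J = 637.500).
Solving J·Δ = −F gives Δ = (-0.905, -0.884, 0.377).
Then the next iterate is (u, v, w)₁ = (0.095, 1.616, -1.123).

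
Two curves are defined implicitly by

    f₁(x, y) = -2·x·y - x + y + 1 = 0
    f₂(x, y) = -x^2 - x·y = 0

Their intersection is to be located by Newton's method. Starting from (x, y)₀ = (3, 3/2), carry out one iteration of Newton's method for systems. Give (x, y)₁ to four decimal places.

(1.4706, 0.8235)

At (3, 3/2): F = (-9.5000, -13.5000).
Jacobian J = [[-2·y - 1, -2·x + 1], [-2·x - y, -x]].
At the point, J = [[-4.0000, -5.0000], [-7.5000, -3.0000]] (det J = -25.5000).
Solving J·Δ = −F gives Δ = (-1.5294, -0.6765).
Then the next iterate is (x, y)₁ = (1.4706, 0.8235).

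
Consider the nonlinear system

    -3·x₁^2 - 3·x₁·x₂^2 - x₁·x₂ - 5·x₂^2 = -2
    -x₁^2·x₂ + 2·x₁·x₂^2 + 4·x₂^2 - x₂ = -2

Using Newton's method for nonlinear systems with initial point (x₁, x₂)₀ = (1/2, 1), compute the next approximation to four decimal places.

(1.0720, 0.2775)

At (1/2, 1): F = (-5.7500, 5.7500).
Jacobian J = [[-6·x₁ - 3·x₂^2 - x₂, -6·x₁·x₂ - x₁ - 10·x₂], [-2·x₁·x₂ + 2·x₂^2, -x₁^2 + 4·x₁·x₂ + 8·x₂ - 1]].
At the point, J = [[-7.0000, -13.5000], [1.0000, 8.7500]] (det J = -47.7500).
Solving J·Δ = −F gives Δ = (0.5720, -0.7225).
Then the next iterate is (x₁, x₂)₁ = (1.0720, 0.2775).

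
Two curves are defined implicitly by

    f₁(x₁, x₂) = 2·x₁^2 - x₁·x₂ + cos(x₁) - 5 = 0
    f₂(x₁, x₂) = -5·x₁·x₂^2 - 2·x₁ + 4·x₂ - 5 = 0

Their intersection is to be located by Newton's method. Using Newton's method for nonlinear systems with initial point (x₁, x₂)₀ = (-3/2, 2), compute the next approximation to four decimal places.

At (-3/2, 2): F = (2.570737, 36.0000).
Jacobian J = [[4·x₁ - x₂ - sin(x₁), -x₁], [-5·x₂^2 - 2, -10·x₁·x₂ + 4]].
At the point, J = [[-7.002505, 1.5000], [-22.0000, 34.0000]] (det J = -205.085170).
Solving J·Δ = −F gives Δ = (0.1629, -0.9534).
Then the next iterate is (x₁, x₂)₁ = (-1.3371, 1.0466).

(-1.3371, 1.0466)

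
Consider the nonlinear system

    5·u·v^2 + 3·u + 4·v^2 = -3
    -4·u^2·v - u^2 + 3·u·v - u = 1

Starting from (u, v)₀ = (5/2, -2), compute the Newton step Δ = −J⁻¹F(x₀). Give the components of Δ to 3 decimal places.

(-0.227, 1.080)

At (5/2, -2): F = (76.500, 25.250).
Jacobian J = [[5·v^2 + 3, 10·u·v + 8·v], [-8·u·v - 2·u + 3·v - 1, -4·u^2 + 3·u]].
At the point, J = [[23.000, -66.000], [28.000, -17.500]] (det J = 1445.500).
Solving J·Δ = −F gives Δ = (-0.227, 1.080).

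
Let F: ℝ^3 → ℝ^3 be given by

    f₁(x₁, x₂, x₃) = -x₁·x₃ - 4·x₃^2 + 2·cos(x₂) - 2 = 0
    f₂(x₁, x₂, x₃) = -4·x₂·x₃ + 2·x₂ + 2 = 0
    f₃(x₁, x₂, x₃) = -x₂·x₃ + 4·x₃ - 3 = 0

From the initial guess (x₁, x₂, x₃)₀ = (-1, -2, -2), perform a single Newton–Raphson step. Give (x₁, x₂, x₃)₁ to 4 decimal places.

(-12.3586, -2.2727, 0.5909)

At (-1, -2, -2): F = (-20.832294, -18.0000, -15.0000).
Jacobian J = [[-x₃, -2·sin(x₂), -x₁ - 8·x₃], [0, -4·x₃ + 2, -4·x₂], [0, -x₃, -x₂ + 4]].
At the point, J = [[2.0000, 1.818595, 17.0000], [0.0000, 10.0000, 8.0000], [0.0000, 2.0000, 6.0000]] (det J = 88.0000).
Solving J·Δ = −F gives Δ = (-11.3586, -0.2727, 2.5909).
Then the next iterate is (x₁, x₂, x₃)₁ = (-12.3586, -2.2727, 0.5909).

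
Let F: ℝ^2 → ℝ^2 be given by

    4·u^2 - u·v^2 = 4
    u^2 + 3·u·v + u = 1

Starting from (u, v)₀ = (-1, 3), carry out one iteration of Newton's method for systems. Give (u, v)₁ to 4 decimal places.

At (-1, 3): F = (9.0000, -10.0000).
Jacobian J = [[8·u - v^2, -2·u·v], [2·u + 3·v + 1, 3·u]].
At the point, J = [[-17.0000, 6.0000], [8.0000, -3.0000]] (det J = 3.0000).
Solving J·Δ = −F gives Δ = (-11.0000, -32.6667).
Then the next iterate is (u, v)₁ = (-12.0000, -29.6667).

(-12.0000, -29.6667)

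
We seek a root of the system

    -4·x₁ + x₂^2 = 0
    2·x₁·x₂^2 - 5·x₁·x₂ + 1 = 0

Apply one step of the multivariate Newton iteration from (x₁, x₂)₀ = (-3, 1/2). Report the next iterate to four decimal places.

(0.0368, 0.3971)

At (-3, 1/2): F = (12.2500, 7.0000).
Jacobian J = [[-4, 2·x₂], [2·x₂^2 - 5·x₂, 4·x₁·x₂ - 5·x₁]].
At the point, J = [[-4.0000, 1.0000], [-2.0000, 9.0000]] (det J = -34.0000).
Solving J·Δ = −F gives Δ = (3.0368, -0.1029).
Then the next iterate is (x₁, x₂)₁ = (0.0368, 0.3971).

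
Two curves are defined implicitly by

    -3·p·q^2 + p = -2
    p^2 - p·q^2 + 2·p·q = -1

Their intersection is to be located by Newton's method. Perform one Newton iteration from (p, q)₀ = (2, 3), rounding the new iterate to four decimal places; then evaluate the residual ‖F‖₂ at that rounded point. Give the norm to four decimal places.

8.5176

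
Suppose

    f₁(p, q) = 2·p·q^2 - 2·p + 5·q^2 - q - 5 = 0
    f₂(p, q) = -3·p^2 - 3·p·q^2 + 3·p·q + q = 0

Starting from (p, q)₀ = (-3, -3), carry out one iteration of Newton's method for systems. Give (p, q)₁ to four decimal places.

At (-3, -3): F = (-5.0000, 78.0000).
Jacobian J = [[2·q^2 - 2, 4·p·q + 10·q - 1], [-6·p - 3·q^2 + 3·q, -6·p·q + 3·p + 1]].
At the point, J = [[16.0000, 5.0000], [-18.0000, -62.0000]] (det J = -902.0000).
Solving J·Δ = −F gives Δ = (-0.0887, 1.2838).
Then the next iterate is (p, q)₁ = (-3.0887, -1.7162).

(-3.0887, -1.7162)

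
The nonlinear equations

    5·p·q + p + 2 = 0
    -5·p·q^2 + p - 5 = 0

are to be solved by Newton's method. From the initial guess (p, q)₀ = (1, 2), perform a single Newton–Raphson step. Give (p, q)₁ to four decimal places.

(-0.1200, 1.8640)

At (1, 2): F = (13.0000, -24.0000).
Jacobian J = [[5·q + 1, 5·p], [-5·q^2 + 1, -10·p·q]].
At the point, J = [[11.0000, 5.0000], [-19.0000, -20.0000]] (det J = -125.0000).
Solving J·Δ = −F gives Δ = (-1.1200, -0.1360).
Then the next iterate is (p, q)₁ = (-0.1200, 1.8640).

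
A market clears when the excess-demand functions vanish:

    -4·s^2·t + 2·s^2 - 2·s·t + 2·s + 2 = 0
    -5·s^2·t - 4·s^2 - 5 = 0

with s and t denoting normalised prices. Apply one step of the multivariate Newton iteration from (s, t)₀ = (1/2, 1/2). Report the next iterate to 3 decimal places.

(-0.649, 1.175)

At (1/2, 1/2): F = (2.500, -6.625).
Jacobian J = [[-8·s·t + 4·s - 2·t + 2, -4·s^2 - 2·s], [-10·s·t - 8·s, -5·s^2]].
At the point, J = [[1.000, -2.000], [-6.500, -1.250]] (det J = -14.250).
Solving J·Δ = −F gives Δ = (-1.149, 0.675).
Then the next iterate is (s, t)₁ = (-0.649, 1.175).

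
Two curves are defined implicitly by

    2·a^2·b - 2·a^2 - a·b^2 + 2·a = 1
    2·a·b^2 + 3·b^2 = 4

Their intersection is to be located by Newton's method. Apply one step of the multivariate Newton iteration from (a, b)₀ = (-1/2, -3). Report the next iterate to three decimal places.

(-1.379, -3.152)

At (-1/2, -3): F = (0.500, 14.000).
Jacobian J = [[4·a·b - 4·a - b^2 + 2, 2·a^2 - 2·a·b], [2·b^2, 4·a·b + 6·b]].
At the point, J = [[1.000, -2.500], [18.000, -12.000]] (det J = 33.000).
Solving J·Δ = −F gives Δ = (-0.879, -0.152).
Then the next iterate is (a, b)₁ = (-1.379, -3.152).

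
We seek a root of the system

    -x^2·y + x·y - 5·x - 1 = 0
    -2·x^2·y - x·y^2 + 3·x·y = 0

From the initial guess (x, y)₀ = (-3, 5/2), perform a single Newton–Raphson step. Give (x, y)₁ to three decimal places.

(-1.253, 2.986)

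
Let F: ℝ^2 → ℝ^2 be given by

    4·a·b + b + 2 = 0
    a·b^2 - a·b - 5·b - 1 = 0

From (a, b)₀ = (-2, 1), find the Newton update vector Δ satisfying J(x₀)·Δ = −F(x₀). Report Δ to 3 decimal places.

(-0.250, -0.857)

At (-2, 1): F = (-5.000, -6.000).
Jacobian J = [[4·b, 4·a + 1], [b^2 - b, 2·a·b - a - 5]].
At the point, J = [[4.000, -7.000], [0.000, -7.000]] (det J = -28.000).
Solving J·Δ = −F gives Δ = (-0.250, -0.857).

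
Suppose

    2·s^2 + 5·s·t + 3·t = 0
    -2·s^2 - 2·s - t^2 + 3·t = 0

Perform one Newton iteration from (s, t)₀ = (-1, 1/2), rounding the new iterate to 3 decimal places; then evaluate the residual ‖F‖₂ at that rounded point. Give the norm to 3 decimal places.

At (-1, 1/2): F = (1.000, 1.250).
Jacobian J = [[4·s + 5·t, 5·s + 3], [-4·s - 2, -2·t + 3]].
At the point, J = [[-1.500, -2.000], [2.000, 2.000]] (det J = 1.000).
Solving J·Δ = −F gives Δ = (-4.500, 3.875).
Then the next iterate is (s, t)₁ = (-5.500, 4.375).
Re-evaluating at (-5.500, 4.375): F = (-46.68750, -55.51562), so ‖F‖₂ = 72.538.

72.538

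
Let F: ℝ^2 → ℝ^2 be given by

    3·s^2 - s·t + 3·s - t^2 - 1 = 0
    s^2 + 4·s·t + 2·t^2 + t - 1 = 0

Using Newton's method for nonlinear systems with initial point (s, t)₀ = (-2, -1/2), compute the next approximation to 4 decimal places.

At (-2, -1/2): F = (3.7500, 7.0000).
Jacobian J = [[6·s - t + 3, -s - 2·t], [2·s + 4·t, 4·s + 4·t + 1]].
At the point, J = [[-8.5000, 3.0000], [-6.0000, -9.0000]] (det J = 94.5000).
Solving J·Δ = −F gives Δ = (0.5794, 0.3915).
Then the next iterate is (s, t)₁ = (-1.4206, -0.1085).

(-1.4206, -0.1085)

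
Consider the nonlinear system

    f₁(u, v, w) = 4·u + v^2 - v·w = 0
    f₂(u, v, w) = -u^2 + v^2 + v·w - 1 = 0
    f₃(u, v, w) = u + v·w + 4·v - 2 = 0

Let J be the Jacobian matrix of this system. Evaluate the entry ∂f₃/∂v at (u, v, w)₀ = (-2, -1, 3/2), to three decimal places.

5.500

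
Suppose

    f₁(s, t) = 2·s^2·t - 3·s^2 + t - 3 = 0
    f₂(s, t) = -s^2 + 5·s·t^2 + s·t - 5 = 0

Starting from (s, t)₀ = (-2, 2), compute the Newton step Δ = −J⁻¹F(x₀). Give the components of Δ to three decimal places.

At (-2, 2): F = (3.000, -53.000).
Jacobian J = [[4·s·t - 6·s, 2·s^2 + 1], [-2·s + 5·t^2 + t, 10·s·t + s]].
At the point, J = [[-4.000, 9.000], [26.000, -42.000]] (det J = -66.000).
Solving J·Δ = −F gives Δ = (5.318, 2.030).

(5.318, 2.030)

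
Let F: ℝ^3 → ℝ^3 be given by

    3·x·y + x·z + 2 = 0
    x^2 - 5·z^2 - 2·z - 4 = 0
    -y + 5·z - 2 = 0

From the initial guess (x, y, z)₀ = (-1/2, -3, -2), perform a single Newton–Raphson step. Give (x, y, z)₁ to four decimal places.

At (-1/2, -3, -2): F = (7.5000, -19.7500, -9.0000).
Jacobian J = [[3·y + z, 3·x, x], [2·x, 0, -10·z - 2], [0, -1, 5]].
At the point, J = [[-11.0000, -1.5000, -0.5000], [-1.0000, 0.0000, 18.0000], [0.0000, -1.0000, 5.0000]] (det J = -206.0000).
Solving J·Δ = −F gives Δ = (1.0680, -3.2172, 1.1566).
Then the next iterate is (x, y, z)₁ = (0.5680, -6.2172, -0.8434).

(0.5680, -6.2172, -0.8434)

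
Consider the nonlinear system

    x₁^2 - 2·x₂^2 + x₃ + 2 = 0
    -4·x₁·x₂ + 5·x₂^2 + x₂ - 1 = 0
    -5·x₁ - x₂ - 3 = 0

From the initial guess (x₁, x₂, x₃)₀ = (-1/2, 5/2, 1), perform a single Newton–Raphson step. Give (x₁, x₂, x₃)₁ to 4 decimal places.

At (-1/2, 5/2, 1): F = (-9.2500, 37.7500, -3.0000).
Jacobian J = [[2·x₁, -4·x₂, 1], [-4·x₂, -4·x₁ + 10·x₂ + 1, 0], [-5, -1, 0]].
At the point, J = [[-1.0000, -10.0000, 1.0000], [-10.0000, 28.0000, 0.0000], [-5.0000, -1.0000, 0.0000]] (det J = 150.0000).
Solving J·Δ = −F gives Δ = (-0.3083, -1.4583, -5.6417).
Then the next iterate is (x₁, x₂, x₃)₁ = (-0.8083, 1.0417, -4.6417).

(-0.8083, 1.0417, -4.6417)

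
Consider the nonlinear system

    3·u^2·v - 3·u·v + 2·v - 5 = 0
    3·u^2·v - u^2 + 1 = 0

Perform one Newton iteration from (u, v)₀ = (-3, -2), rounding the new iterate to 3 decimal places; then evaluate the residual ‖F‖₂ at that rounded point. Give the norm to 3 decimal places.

At (-3, -2): F = (-81.000, -62.000).
Jacobian J = [[6·u·v - 3·v, 3·u^2 - 3·u + 2], [6·u·v - 2·u, 3·u^2]].
At the point, J = [[42.000, 38.000], [42.000, 27.000]] (det J = -462.000).
Solving J·Δ = −F gives Δ = (0.366, 1.727).
Then the next iterate is (u, v)₁ = (-2.634, -0.273).
Re-evaluating at (-2.634, -0.273): F = (-13.38543, -11.62014), so ‖F‖₂ = 17.726.

17.726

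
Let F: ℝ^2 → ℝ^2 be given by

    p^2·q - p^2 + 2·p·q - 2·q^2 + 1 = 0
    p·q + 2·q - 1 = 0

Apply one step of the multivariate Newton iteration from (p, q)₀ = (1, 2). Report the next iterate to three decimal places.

At (1, 2): F = (-2.000, 5.000).
Jacobian J = [[2·p·q - 2·p + 2·q, p^2 + 2·p - 4·q], [q, p + 2]].
At the point, J = [[6.000, -5.000], [2.000, 3.000]] (det J = 28.000).
Solving J·Δ = −F gives Δ = (-0.679, -1.214).
Then the next iterate is (p, q)₁ = (0.321, 0.786).

(0.321, 0.786)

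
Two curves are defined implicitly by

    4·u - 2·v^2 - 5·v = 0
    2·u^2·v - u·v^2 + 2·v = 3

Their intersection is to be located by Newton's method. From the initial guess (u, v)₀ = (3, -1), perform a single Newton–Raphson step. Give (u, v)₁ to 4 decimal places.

(-1.0000, -2.0000)

At (3, -1): F = (15.0000, -26.0000).
Jacobian J = [[4, -4·v - 5], [4·u·v - v^2, 2·u^2 - 2·u·v + 2]].
At the point, J = [[4.0000, -1.0000], [-13.0000, 26.0000]] (det J = 91.0000).
Solving J·Δ = −F gives Δ = (-4.0000, -1.0000).
Then the next iterate is (u, v)₁ = (-1.0000, -2.0000).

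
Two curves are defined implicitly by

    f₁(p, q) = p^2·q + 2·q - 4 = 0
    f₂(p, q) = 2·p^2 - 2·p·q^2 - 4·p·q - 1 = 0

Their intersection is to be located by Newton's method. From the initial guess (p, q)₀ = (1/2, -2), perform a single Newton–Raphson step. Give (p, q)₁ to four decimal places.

(-1.3676, 0.1176)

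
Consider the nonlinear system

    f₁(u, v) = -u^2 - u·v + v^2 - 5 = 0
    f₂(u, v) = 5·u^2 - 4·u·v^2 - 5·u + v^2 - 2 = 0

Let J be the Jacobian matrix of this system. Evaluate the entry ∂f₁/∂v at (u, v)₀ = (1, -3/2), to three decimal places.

∂f₁/∂v = -u + 2·v.
At (1, -3/2) this is -4.000.

-4.000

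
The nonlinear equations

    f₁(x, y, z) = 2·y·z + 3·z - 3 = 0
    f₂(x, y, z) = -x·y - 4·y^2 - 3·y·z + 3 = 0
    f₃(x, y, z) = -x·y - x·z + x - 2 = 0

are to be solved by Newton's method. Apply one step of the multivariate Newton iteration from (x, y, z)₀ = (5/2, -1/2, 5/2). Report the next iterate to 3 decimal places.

(2.643, 0.071, 0.071)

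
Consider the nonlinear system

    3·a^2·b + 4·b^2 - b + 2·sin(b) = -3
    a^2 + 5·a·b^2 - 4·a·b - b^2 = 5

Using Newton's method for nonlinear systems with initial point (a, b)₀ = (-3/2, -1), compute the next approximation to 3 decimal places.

(-1.359, -0.287)

At (-3/2, -1): F = (-0.43294, -17.250).
Jacobian J = [[6·a·b, 3·a^2 + 8·b + 2·cos(b) - 1], [2·a + 5·b^2 - 4·b, 10·a·b - 4·a - 2·b]].
At the point, J = [[9.000, -1.16940], [6.000, 23.000]] (det J = 214.01637).
Solving J·Δ = −F gives Δ = (0.141, 0.713).
Then the next iterate is (a, b)₁ = (-1.359, -0.287).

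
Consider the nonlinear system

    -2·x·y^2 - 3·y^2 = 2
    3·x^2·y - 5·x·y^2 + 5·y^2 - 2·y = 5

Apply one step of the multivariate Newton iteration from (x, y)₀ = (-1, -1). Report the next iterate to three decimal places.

(-2.361, -0.861)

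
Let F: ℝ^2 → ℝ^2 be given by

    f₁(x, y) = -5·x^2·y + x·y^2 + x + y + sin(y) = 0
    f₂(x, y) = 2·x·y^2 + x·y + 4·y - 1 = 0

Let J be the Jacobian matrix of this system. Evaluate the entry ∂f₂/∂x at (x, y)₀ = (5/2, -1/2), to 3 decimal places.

∂f₂/∂x = 2·y^2 + y.
At (5/2, -1/2) this is 0.000.

0.000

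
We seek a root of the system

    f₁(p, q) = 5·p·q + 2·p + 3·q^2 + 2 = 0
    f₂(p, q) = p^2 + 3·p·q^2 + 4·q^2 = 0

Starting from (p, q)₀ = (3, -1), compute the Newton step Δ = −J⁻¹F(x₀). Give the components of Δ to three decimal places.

At (3, -1): F = (-4.000, 22.000).
Jacobian J = [[5·q + 2, 5·p + 6·q], [2·p + 3·q^2, 6·p·q + 8·q]].
At the point, J = [[-3.000, 9.000], [9.000, -26.000]] (det J = -3.000).
Solving J·Δ = −F gives Δ = (-31.333, -10.000).

(-31.333, -10.000)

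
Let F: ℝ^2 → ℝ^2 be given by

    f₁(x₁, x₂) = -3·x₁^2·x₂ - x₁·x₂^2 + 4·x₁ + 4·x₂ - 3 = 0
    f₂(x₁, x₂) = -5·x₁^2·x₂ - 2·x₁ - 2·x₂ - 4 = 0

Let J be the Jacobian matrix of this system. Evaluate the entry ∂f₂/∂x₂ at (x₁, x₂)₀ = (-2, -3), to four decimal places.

-22.0000

∂f₂/∂x₂ = -5·x₁^2 - 2.
At (-2, -3) this is -22.0000.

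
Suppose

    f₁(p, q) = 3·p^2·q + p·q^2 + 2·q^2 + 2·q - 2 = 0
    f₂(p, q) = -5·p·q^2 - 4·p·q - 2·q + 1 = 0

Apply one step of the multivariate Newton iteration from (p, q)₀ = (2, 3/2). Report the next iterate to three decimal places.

(1.527, 0.791)

At (2, 3/2): F = (28.000, -36.500).
Jacobian J = [[6·p·q + q^2, 3·p^2 + 2·p·q + 4·q + 2], [-5·q^2 - 4·q, -10·p·q - 4·p - 2]].
At the point, J = [[20.250, 26.000], [-17.250, -40.000]] (det J = -361.500).
Solving J·Δ = −F gives Δ = (-0.473, -0.709).
Then the next iterate is (p, q)₁ = (1.527, 0.791).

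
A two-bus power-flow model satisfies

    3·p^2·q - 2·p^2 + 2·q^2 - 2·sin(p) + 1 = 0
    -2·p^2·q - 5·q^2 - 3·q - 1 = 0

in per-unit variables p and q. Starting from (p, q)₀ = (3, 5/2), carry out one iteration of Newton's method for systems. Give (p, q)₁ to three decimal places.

At (3, 5/2): F = (62.71776, -84.750).
Jacobian J = [[6·p·q - 4·p - 2·cos(p), 3·p^2 + 4·q], [-4·p·q, -2·p^2 - 10·q - 3]].
At the point, J = [[34.97998, 37.000], [-30.000, -46.000]] (det J = -499.07931).
Solving J·Δ = −F gives Δ = (0.502, -2.170).
Then the next iterate is (p, q)₁ = (3.502, 0.330).

(3.502, 0.330)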